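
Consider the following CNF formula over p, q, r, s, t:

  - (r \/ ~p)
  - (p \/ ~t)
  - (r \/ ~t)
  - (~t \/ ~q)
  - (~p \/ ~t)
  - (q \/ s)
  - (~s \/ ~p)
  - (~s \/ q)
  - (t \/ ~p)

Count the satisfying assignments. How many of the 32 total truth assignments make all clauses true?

4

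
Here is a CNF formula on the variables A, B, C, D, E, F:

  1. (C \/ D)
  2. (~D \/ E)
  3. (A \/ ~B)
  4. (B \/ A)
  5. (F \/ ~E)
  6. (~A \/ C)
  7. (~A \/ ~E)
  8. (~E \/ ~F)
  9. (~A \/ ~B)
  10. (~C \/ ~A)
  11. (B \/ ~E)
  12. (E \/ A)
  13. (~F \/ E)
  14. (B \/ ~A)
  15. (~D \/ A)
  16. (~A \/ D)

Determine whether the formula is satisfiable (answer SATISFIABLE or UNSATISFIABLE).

UNSATISFIABLE

A = True:
  propagation gives C=True; an empty clause results — contradiction.
A = False:
  propagation gives B=False; an empty clause results — contradiction.
Every branch closes, so no satisfying assignment exists.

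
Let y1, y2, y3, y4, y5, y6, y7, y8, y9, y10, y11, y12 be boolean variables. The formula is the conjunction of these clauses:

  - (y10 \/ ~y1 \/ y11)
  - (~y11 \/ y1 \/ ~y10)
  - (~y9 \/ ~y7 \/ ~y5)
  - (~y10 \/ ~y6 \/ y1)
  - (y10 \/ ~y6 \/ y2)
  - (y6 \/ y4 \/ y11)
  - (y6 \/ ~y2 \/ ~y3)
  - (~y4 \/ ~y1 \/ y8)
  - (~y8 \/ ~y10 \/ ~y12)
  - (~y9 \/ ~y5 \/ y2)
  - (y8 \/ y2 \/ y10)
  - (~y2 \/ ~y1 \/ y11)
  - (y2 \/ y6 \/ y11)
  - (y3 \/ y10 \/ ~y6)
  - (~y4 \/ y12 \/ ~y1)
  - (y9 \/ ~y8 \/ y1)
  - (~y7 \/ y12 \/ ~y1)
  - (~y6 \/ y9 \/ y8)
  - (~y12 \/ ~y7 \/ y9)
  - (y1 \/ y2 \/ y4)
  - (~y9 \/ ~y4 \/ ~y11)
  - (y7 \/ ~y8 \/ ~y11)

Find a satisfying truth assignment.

y1=T, y2=T, y3=F, y4=F, y5=F, y6=F, y7=T, y8=F, y9=T, y10=T, y11=T, y12=T

Check each clause:
  1. (y10 \/ y11 \/ ~y1) — y10 is true.
  2. (~y10 \/ ~y11 \/ y1) — y1 is true.
  3. (~y7 \/ ~y9 \/ ~y5) — ~y5 is true.
  4. (y1 \/ ~y6 \/ ~y10) — y1 is true.
  5. (y10 \/ y2 \/ ~y6) — ~y6 is true.
  6. (y6 \/ y4 \/ y11) — y11 is true.
  7. (~y3 \/ y6 \/ ~y2) — ~y3 is true.
  8. (y8 \/ ~y4 \/ ~y1) — ~y4 is true.
  9. (~y12 \/ ~y8 \/ ~y10) — ~y8 is true.
  10. (~y5 \/ y2 \/ ~y9) — y2 is true.
  11. (y2 \/ y10 \/ y8) — y2 is true.
  12. (y11 \/ ~y2 \/ ~y1) — y11 is true.
  13. (y2 \/ y6 \/ y11) — y2 is true.
  14. (y3 \/ y10 \/ ~y6) — y10 is true.
  15. (y12 \/ ~y1 \/ ~y4) — ~y4 is true.
  16. (~y8 \/ y9 \/ y1) — ~y8 is true.
  17. (~y7 \/ y12 \/ ~y1) — y12 is true.
  18. (y8 \/ ~y6 \/ y9) — y9 is true.
  19. (~y12 \/ y9 \/ ~y7) — y9 is true.
  20. (y4 \/ y2 \/ y1) — y1 is true.
  21. (~y9 \/ ~y4 \/ ~y11) — ~y4 is true.
  22. (~y8 \/ y7 \/ ~y11) — ~y8 is true.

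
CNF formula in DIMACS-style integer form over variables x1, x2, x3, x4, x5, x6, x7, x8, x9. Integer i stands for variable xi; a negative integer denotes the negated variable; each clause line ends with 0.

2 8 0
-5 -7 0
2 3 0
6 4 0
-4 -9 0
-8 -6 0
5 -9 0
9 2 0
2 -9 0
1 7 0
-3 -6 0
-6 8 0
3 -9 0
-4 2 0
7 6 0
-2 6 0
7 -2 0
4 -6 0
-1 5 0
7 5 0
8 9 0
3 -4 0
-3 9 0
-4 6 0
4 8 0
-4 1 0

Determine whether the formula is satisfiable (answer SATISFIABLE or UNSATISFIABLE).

UNSATISFIABLE

x4 = True:
  propagation gives x9=False, x2=True, x6=True, x8=False; an empty clause results — contradiction.
x4 = False:
  propagation gives x6=True; an empty clause results — contradiction.
Every branch closes, so no satisfying assignment exists.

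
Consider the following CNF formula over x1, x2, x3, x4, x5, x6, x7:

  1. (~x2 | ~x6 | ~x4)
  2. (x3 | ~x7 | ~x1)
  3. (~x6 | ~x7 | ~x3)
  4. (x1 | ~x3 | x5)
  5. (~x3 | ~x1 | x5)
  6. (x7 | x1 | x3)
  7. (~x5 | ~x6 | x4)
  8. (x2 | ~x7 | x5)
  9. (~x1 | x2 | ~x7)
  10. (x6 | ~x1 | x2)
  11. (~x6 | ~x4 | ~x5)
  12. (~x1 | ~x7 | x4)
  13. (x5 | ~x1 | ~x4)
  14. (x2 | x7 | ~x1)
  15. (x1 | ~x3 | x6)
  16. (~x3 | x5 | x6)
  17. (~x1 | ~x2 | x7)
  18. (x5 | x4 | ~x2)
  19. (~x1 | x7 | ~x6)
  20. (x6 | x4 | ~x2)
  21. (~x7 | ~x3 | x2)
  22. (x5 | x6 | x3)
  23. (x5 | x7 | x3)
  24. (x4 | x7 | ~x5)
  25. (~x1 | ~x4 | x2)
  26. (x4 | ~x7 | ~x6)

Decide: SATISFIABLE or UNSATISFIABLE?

SATISFIABLE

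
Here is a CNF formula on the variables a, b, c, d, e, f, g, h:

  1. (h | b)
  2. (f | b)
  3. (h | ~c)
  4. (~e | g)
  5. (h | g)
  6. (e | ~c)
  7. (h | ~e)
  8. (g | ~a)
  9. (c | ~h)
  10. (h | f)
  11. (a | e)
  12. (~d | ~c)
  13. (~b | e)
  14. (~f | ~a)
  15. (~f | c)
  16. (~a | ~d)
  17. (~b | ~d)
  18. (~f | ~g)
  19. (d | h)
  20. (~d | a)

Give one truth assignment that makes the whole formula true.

a = True, b = True, c = True, d = False, e = True, f = False, g = True, h = True

Set a = True and propagate.
  then g is forced to True.
  then f is forced to False.
  then b is forced to True.
  then h is forced to True.
  then c is forced to True.
  then e is forced to True.
  then d is forced to False.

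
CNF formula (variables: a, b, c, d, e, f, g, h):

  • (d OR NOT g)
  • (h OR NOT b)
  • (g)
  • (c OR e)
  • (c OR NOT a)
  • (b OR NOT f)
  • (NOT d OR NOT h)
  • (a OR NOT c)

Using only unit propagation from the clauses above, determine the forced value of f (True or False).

False

(g) stands alone — g = True.
(NOT g OR d): since g = True, the clause reduces to (d). d = True.
From (NOT d OR NOT h) and d = True: h = False.
In (NOT b OR h), h is now false; NOT b must hold, so b = False.
In (NOT f OR b), b is now false; NOT f must hold, so f = False.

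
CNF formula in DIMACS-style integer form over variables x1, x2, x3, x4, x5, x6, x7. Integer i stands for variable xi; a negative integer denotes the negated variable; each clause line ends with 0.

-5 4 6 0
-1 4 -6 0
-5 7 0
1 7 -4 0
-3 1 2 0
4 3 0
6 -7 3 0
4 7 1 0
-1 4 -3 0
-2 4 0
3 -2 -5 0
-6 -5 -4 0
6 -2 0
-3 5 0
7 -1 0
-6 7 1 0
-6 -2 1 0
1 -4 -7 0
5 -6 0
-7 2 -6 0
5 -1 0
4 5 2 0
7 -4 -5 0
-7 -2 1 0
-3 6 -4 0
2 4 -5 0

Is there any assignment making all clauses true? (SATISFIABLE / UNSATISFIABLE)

UNSATISFIABLE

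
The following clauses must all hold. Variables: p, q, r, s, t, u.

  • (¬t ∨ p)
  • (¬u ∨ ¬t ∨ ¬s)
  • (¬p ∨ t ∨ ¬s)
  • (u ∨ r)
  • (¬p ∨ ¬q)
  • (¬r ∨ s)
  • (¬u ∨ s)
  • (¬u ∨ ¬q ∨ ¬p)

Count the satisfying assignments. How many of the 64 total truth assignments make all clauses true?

The models are:
  p=F q=F r=F s=T t=F u=T
  p=F q=F r=T s=T t=F u=F
  p=F q=F r=T s=T t=F u=T
  p=F q=T r=F s=T t=F u=T
  p=F q=T r=T s=T t=F u=F
  p=F q=T r=T s=T t=F u=T
  p=T q=F r=T s=T t=T u=F
Count: 7.

7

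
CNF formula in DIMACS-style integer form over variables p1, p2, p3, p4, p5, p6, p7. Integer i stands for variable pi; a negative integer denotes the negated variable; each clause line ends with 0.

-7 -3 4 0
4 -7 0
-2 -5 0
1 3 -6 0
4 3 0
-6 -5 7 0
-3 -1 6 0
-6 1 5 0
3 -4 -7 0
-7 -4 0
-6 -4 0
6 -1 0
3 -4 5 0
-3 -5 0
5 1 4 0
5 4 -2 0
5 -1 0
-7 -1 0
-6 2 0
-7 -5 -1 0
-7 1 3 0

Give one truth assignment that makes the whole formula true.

Set p1 = False and propagate.
For the remaining variables, p2 = True, p3 = True, p4 = True, p5 = False, p6 = False, p7 = False works.

p1=F, p2=T, p3=T, p4=T, p5=F, p6=F, p7=F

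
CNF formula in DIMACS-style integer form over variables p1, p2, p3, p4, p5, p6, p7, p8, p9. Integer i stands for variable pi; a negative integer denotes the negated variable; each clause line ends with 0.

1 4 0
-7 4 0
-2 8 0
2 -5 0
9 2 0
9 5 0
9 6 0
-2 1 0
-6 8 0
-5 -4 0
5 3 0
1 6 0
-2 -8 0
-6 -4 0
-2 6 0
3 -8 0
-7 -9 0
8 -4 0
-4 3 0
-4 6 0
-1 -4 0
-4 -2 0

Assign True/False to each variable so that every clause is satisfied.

p1=True, p2=False, p3=True, p4=False, p5=False, p6=False, p7=False, p8=False, p9=True

p3 occurs only positively in the remaining clauses — set p3 = True.
p7 occurs only negated in the remaining clauses — set p7 = False.
Try p1 = True.
  then p4 is forced to False.
Branch on p2: take p2 = False.
  then p5 is forced to False.
  then p9 is forced to True.
For the remaining variables, p6 = False, p8 = False works.
Every clause has at least one true literal under this assignment.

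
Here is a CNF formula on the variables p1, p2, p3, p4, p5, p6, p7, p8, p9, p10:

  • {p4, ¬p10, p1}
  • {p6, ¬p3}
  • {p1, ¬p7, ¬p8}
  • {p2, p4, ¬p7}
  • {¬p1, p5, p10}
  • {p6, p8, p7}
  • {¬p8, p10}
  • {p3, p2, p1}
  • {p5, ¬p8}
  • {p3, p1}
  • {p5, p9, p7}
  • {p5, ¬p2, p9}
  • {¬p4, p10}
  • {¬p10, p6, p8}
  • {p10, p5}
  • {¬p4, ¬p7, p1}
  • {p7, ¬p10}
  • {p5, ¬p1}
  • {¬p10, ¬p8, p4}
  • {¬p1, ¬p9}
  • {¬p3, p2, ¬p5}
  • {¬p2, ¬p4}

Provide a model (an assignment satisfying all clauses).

p1 = True  p2 = True  p3 = False  p4 = False  p5 = True  p6 = True  p7 = False  p8 = False  p9 = False  p10 = False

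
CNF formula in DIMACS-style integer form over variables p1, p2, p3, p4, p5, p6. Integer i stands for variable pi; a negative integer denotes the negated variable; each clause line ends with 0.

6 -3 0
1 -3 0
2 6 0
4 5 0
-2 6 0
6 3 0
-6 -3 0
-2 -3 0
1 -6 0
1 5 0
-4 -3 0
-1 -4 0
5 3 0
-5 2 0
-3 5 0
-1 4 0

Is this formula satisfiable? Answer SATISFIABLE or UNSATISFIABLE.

UNSATISFIABLE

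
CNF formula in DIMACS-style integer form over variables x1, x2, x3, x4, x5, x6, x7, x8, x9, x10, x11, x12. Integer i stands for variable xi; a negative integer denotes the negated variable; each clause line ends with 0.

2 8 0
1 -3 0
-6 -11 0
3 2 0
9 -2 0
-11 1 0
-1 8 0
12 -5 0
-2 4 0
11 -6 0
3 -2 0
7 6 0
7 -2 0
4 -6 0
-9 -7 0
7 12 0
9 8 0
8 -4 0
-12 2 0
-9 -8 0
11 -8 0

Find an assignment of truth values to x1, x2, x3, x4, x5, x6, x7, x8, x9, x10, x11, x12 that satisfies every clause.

x1=1, x2=0, x3=1, x4=1, x5=0, x6=0, x7=1, x8=1, x9=0, x10=1, x11=1, x12=0

Check each clause:
  1. {x2, x8} — x8 is true.
  2. {x1, ¬x3} — x1 is true.
  3. {¬x11, ¬x6} — ¬x6 is true.
  4. {x2, x3} — x3 is true.
  5. {¬x2, x9} — ¬x2 is true.
  6. {¬x11, x1} — x1 is true.
  7. {x8, ¬x1} — x8 is true.
  8. {¬x5, x12} — ¬x5 is true.
  9. {¬x2, x4} — x4 is true.
  10. {x11, ¬x6} — ¬x6 is true.
  11. {x3, ¬x2} — x3 is true.
  12. {x7, x6} — x7 is true.
  13. {¬x2, x7} — ¬x2 is true.
  14. {¬x6, x4} — ¬x6 is true.
  15. {¬x9, ¬x7} — ¬x9 is true.
  16. {x12, x7} — x7 is true.
  17. {x8, x9} — x8 is true.
  18. {x8, ¬x4} — x8 is true.
  19. {x2, ¬x12} — ¬x12 is true.
  20. {¬x8, ¬x9} — ¬x9 is true.
  21. {x11, ¬x8} — x11 is true.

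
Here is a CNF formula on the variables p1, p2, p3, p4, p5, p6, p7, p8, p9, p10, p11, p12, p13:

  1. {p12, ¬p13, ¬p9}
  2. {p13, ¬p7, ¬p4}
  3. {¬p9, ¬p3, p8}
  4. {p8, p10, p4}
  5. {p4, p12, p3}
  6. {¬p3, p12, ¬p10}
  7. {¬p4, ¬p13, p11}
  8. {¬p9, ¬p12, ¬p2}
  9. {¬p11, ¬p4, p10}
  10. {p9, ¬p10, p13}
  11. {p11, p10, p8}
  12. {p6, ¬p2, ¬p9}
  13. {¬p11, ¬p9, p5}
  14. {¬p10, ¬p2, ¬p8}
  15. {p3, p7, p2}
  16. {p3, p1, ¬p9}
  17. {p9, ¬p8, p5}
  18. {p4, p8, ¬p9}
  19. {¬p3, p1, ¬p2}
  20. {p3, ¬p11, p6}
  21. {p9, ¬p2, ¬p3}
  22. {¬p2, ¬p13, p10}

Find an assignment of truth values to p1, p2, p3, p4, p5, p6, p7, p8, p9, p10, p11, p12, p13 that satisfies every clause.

p1=T  p2=T  p3=T  p4=F  p5=T  p6=T  p7=T  p8=T  p9=T  p10=F  p11=T  p12=F  p13=F

Check each clause:
  1. {¬p9, ¬p13, p12} — ¬p13 is true.
  2. {¬p4, ¬p7, p13} — ¬p4 is true.
  3. {p8, ¬p9, ¬p3} — p8 is true.
  4. {p8, p10, p4} — p8 is true.
  5. {p4, p12, p3} — p3 is true.
  6. {¬p3, ¬p10, p12} — ¬p10 is true.
  7. {¬p4, ¬p13, p11} — p11 is true.
  8. {¬p2, ¬p9, ¬p12} — ¬p12 is true.
  9. {p10, ¬p4, ¬p11} — ¬p4 is true.
  10. {p13, p9, ¬p10} — p9 is true.
  11. {p10, p8, p11} — p8 is true.
  12. {¬p9, ¬p2, p6} — p6 is true.
  13. {p5, ¬p11, ¬p9} — p5 is true.
  14. {¬p10, ¬p2, ¬p8} — ¬p10 is true.
  15. {p7, p2, p3} — p2 is true.
  16. {p3, p1, ¬p9} — p1 is true.
  17. {p5, ¬p8, p9} — p9 is true.
  18. {¬p9, p8, p4} — p8 is true.
  19. {¬p3, ¬p2, p1} — p1 is true.
  20. {¬p11, p6, p3} — p3 is true.
  21. {¬p3, ¬p2, p9} — p9 is true.
  22. {¬p13, ¬p2, p10} — ¬p13 is true.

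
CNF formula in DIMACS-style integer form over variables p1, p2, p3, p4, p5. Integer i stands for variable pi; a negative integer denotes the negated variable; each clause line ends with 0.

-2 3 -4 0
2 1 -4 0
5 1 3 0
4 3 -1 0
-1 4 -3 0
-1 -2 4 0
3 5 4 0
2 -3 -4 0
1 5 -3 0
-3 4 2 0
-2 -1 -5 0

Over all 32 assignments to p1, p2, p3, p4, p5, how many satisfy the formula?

The models are:
  p1=0 p2=0 p3=0 p4=0 p5=1
  p1=0 p2=1 p3=0 p4=0 p5=1
  p1=0 p2=1 p3=1 p4=0 p5=1
  p1=0 p2=1 p3=1 p4=1 p5=1
  p1=1 p2=0 p3=0 p4=1 p5=0
  p1=1 p2=0 p3=0 p4=1 p5=1
  p1=1 p2=1 p3=1 p4=1 p5=0
That's 7 in total.

7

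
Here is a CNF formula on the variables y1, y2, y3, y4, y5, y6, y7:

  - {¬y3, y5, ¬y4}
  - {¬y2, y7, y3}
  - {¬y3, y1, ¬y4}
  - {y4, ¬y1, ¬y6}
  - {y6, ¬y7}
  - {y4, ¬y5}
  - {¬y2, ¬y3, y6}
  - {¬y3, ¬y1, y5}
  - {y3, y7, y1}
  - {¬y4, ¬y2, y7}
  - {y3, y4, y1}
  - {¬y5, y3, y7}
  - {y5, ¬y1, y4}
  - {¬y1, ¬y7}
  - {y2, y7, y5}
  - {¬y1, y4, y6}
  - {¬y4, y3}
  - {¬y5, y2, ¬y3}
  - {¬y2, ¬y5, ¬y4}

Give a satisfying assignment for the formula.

y1=F, y2=T, y3=T, y4=F, y5=F, y6=T, y7=F

Check each clause:
  1. {¬y4, ¬y3, y5} — ¬y4 is true.
  2. {¬y2, y3, y7} — y3 is true.
  3. {¬y3, y1, ¬y4} — ¬y4 is true.
  4. {¬y1, y4, ¬y6} — ¬y1 is true.
  5. {y6, ¬y7} — ¬y7 is true.
  6. {y4, ¬y5} — ¬y5 is true.
  7. {¬y2, ¬y3, y6} — y6 is true.
  8. {¬y3, ¬y1, y5} — ¬y1 is true.
  9. {y1, y7, y3} — y3 is true.
  10. {y7, ¬y2, ¬y4} — ¬y4 is true.
  11. {y4, y1, y3} — y3 is true.
  12. {¬y5, y3, y7} — y3 is true.
  13. {y5, ¬y1, y4} — ¬y1 is true.
  14. {¬y7, ¬y1} — ¬y7 is true.
  15. {y2, y5, y7} — y2 is true.
  16. {y6, ¬y1, y4} — ¬y1 is true.
  17. {y3, ¬y4} — y3 is true.
  18. {¬y3, ¬y5, y2} — y2 is true.
  19. {¬y2, ¬y4, ¬y5} — ¬y5 is true.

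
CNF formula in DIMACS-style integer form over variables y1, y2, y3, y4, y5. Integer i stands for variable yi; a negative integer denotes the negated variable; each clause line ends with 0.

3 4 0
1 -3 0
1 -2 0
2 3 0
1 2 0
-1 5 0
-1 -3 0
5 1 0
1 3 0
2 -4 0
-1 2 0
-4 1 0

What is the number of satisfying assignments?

The models are:
  y1=1 y2=1 y3=0 y4=1 y5=1
That's 1 in total.

1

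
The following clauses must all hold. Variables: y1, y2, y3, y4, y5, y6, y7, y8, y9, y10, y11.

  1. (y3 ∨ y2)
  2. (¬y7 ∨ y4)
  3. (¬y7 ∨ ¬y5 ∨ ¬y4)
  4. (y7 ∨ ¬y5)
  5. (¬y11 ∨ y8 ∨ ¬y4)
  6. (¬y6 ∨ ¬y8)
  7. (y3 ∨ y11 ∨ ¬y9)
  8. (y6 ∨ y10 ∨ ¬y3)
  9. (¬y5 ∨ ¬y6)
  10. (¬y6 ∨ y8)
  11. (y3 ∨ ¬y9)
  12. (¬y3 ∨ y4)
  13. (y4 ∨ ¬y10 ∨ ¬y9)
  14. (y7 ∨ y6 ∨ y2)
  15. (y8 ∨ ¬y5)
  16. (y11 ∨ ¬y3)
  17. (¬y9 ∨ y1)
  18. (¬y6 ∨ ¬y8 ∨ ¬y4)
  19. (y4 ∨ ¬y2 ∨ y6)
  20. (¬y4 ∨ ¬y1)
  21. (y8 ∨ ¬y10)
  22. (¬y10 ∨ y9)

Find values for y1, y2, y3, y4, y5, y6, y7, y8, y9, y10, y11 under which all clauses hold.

y5 occurs only negated in the remaining clauses — set y5 = False.
Branch on y1: take y1 = False.
  then y9 is forced to False.
  then y10 is forced to False.
Try y2 = True.
Try y3 = False.
For the remaining variables, y4 = True, y6 = False, y7 = False, y8 = True, y11 = True works.
Every clause has at least one true literal under this assignment.

y1 = F, y2 = T, y3 = F, y4 = T, y5 = F, y6 = F, y7 = F, y8 = T, y9 = F, y10 = F, y11 = T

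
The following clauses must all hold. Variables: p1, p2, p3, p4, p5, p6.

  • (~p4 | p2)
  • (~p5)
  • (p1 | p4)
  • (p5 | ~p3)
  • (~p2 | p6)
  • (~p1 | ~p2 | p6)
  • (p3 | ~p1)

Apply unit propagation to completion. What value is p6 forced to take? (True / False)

True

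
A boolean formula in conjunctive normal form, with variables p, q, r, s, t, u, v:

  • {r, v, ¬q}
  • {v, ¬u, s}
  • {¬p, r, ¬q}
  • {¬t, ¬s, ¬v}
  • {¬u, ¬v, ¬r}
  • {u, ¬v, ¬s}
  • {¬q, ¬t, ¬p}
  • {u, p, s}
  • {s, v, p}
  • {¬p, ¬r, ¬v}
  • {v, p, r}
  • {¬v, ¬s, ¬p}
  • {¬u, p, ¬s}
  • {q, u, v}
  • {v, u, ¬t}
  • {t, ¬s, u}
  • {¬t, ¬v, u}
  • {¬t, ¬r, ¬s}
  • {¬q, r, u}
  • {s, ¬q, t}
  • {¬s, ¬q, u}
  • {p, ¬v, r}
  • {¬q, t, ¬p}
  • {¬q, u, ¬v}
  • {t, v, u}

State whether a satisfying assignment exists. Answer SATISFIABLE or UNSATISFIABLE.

SATISFIABLE

Set p = True and propagate.
Set q = False and propagate.
Try r = False.
For the remaining variables, s = False, t = False, u = False, v = True works.
So p = True, q = False, r = False, s = False, t = False, u = False, v = True is a satisfying assignment.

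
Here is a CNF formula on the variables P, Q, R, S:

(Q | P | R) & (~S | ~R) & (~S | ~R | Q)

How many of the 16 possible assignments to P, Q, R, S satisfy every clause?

10

Split on R, then Q.
  R=1, Q=1: remaining (P,S) ∈ {(0,0); (1,0)} — 2.
  R=1, Q=0: remaining (P,S) ∈ {(0,0); (1,0)} — 2.
  R=0, Q=1: remaining (P,S) ∈ {(0,0); (0,1); (1,0); (1,1)} — 4.
  R=0, Q=0: remaining (P,S) ∈ {(1,0); (1,1)} — 2.
Total: 2 + 2 + 4 + 2 = 10.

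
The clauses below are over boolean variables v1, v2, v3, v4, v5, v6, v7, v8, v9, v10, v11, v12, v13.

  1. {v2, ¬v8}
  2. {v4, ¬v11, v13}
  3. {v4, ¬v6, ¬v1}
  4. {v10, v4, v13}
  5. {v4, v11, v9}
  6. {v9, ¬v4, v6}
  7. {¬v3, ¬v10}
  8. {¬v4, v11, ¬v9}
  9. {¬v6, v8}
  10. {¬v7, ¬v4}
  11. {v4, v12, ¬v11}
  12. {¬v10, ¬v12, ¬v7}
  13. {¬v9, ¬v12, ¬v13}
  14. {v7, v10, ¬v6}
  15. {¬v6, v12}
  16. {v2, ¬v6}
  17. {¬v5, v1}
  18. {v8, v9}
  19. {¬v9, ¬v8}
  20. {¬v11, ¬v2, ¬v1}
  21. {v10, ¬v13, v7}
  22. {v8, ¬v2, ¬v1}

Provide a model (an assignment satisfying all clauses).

v1=1, v2=0, v3=0, v4=1, v5=0, v6=0, v7=0, v8=0, v9=1, v10=0, v11=1, v12=0, v13=0

Pure literal: v3 appears only negated; assign v3 = False.
Pure literal: v5 appears only negated; assign v5 = False.
Set v1 = True and propagate.
Branch on v2: take v2 = False.
  then v8 is forced to False.
  then v6 is forced to False.
  then v9 is forced to True.
The remaining clauses are satisfied by v4 = True, v7 = False, v10 = False, v11 = True, v12 = False, v13 = False.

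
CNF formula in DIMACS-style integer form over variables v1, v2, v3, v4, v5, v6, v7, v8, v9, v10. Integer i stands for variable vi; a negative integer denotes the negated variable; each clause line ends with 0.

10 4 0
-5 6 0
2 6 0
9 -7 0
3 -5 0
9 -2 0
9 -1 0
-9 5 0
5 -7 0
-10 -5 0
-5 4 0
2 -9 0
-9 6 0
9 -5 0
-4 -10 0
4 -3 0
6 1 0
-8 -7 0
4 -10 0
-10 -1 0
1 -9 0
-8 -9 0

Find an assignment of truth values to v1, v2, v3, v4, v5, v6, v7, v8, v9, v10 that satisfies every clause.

v1=False, v2=False, v3=False, v4=True, v5=False, v6=True, v7=False, v8=False, v9=False, v10=False

Check each clause:
  1. (v10 OR v4) — v4 is true.
  2. (v6 OR NOT v5) — NOT v5 is true.
  3. (v6 OR v2) — v6 is true.
  4. (v9 OR NOT v7) — NOT v7 is true.
  5. (NOT v5 OR v3) — NOT v5 is true.
  6. (v9 OR NOT v2) — NOT v2 is true.
  7. (v9 OR NOT v1) — NOT v1 is true.
  8. (NOT v9 OR v5) — NOT v9 is true.
  9. (NOT v7 OR v5) — NOT v7 is true.
  10. (NOT v5 OR NOT v10) — NOT v5 is true.
  11. (NOT v5 OR v4) — NOT v5 is true.
  12. (v2 OR NOT v9) — NOT v9 is true.
  13. (NOT v9 OR v6) — v6 is true.
  14. (v9 OR NOT v5) — NOT v5 is true.
  15. (NOT v10 OR NOT v4) — NOT v10 is true.
  16. (NOT v3 OR v4) — v4 is true.
  17. (v1 OR v6) — v6 is true.
  18. (NOT v7 OR NOT v8) — NOT v8 is true.
  19. (v4 OR NOT v10) — v4 is true.
  20. (NOT v1 OR NOT v10) — NOT v10 is true.
  21. (v1 OR NOT v9) — NOT v9 is true.
  22. (NOT v8 OR NOT v9) — NOT v8 is true.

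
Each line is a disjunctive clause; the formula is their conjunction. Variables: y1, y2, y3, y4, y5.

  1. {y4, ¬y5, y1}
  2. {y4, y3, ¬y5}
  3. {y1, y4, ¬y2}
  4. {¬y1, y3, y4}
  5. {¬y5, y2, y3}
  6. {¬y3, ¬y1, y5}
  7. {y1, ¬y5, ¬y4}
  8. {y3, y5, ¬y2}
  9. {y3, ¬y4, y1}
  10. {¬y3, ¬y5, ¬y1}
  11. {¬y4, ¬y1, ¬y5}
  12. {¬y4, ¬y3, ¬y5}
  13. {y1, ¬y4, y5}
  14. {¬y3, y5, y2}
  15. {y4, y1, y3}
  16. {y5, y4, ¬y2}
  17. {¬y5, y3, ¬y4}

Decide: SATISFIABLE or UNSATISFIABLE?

SATISFIABLE

Set y1 = True and propagate.
For the remaining variables, y2 = False, y3 = False, y4 = True, y5 = False works.
Every clause has at least one true literal under this assignment.
So y1 = True  y2 = False  y3 = False  y4 = True  y5 = False is a satisfying assignment.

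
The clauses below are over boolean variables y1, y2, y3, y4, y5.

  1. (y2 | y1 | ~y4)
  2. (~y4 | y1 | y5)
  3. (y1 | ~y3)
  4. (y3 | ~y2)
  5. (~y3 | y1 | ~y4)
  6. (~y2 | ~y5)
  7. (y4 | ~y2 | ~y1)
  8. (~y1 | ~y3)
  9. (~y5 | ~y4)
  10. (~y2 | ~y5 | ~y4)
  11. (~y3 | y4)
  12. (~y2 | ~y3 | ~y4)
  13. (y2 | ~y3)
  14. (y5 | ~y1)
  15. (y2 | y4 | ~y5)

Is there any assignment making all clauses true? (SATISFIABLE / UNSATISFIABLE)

SATISFIABLE

Set y1 = False and propagate.
  then y3 is forced to False.
  then y2 is forced to False.
  then y4 is forced to False.
  then y5 is forced to False.
So y1=False  y2=False  y3=False  y4=False  y5=False is a satisfying assignment.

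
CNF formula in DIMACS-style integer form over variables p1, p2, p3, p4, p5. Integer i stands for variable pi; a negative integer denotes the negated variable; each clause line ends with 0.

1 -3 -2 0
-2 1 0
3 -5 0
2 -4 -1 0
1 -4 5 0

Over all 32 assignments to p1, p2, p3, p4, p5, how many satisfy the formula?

Case analysis on p1 and p2:
  p1=1, p2=1: p4 free; 3 ways for (p3,p5) × 2^1 = 6.
  p1=1, p2=0: remaining (p3,p4,p5) ∈ {(0,0,0); (1,0,0); (1,0,1)} — 3.
  p1=0, p2=1: a clause becomes empty — 0.
  p1=0, p2=0: remaining (p3,p4,p5) ∈ {(0,0,0); (1,0,0); (1,0,1); (1,1,1)} — 4.
Total: 6 + 3 + 0 + 4 = 13.

13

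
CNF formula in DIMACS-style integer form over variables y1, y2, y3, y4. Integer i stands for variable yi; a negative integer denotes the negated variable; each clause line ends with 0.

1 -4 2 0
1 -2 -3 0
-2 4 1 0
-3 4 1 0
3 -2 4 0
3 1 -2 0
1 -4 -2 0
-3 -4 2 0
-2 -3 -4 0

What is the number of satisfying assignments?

Satisfying assignments:
  y1=F y2=F y3=F y4=F
  y1=T y2=F y3=F y4=F
  y1=T y2=F y3=F y4=T
  y1=T y2=F y3=T y4=F
  y1=T y2=T y3=F y4=T
  y1=T y2=T y3=T y4=F
That's 6 in total.

6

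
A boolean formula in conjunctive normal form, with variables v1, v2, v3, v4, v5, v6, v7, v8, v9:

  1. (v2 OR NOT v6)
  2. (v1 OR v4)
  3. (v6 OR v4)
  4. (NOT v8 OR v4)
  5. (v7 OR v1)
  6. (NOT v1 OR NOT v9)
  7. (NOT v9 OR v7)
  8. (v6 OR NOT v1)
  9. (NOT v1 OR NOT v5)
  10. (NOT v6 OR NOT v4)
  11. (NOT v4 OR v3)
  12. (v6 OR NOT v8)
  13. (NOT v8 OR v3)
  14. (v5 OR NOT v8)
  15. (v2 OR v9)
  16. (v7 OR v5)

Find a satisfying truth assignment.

v1=F, v2=F, v3=T, v4=T, v5=T, v6=F, v7=T, v8=F, v9=T

Check each clause:
  1. (NOT v6 OR v2) — NOT v6 is true.
  2. (v4 OR v1) — v4 is true.
  3. (v4 OR v6) — v4 is true.
  4. (NOT v8 OR v4) — NOT v8 is true.
  5. (v1 OR v7) — v7 is true.
  6. (NOT v1 OR NOT v9) — NOT v1 is true.
  7. (NOT v9 OR v7) — v7 is true.
  8. (NOT v1 OR v6) — NOT v1 is true.
  9. (NOT v5 OR NOT v1) — NOT v1 is true.
  10. (NOT v6 OR NOT v4) — NOT v6 is true.
  11. (NOT v4 OR v3) — v3 is true.
  12. (v6 OR NOT v8) — NOT v8 is true.
  13. (NOT v8 OR v3) — NOT v8 is true.
  14. (v5 OR NOT v8) — NOT v8 is true.
  15. (v9 OR v2) — v9 is true.
  16. (v5 OR v7) — v5 is true.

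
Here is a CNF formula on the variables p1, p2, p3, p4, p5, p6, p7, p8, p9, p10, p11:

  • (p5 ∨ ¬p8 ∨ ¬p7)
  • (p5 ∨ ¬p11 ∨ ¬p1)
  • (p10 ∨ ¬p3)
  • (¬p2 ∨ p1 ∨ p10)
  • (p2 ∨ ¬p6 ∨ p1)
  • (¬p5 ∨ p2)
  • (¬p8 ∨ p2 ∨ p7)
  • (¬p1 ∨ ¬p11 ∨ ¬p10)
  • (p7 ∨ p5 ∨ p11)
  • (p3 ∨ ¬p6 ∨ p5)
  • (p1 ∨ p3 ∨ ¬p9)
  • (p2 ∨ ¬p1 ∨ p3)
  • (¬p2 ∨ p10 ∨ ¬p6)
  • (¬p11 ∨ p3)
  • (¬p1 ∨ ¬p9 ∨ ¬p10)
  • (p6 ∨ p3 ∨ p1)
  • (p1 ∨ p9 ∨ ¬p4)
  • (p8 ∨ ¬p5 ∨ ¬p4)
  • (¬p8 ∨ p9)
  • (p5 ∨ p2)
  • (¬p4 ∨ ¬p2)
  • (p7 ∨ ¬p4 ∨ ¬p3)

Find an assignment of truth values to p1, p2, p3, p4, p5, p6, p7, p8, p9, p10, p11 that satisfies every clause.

Pure literal: p4 appears only negated; assign p4 = False.
Branch on p1: take p1 = False.
Branch on p2: take p2 = True.
  then p10 is forced to True.
Branch on p3: take p3 = True.
For the remaining variables, p5 = True, p6 = False, p7 = False, p8 = False, p9 = False, p11 = True works.
Every clause has at least one true literal under this assignment.
Check each clause:
  1. (¬p8 ∨ p5 ∨ ¬p7) — ¬p8 is true.
  2. (¬p1 ∨ ¬p11 ∨ p5) — p5 is true.
  3. (p10 ∨ ¬p3) — p10 is true.
  4. (p10 ∨ ¬p2 ∨ p1) — p10 is true.
  5. (p1 ∨ p2 ∨ ¬p6) — p2 is true.
  6. (¬p5 ∨ p2) — p2 is true.
  7. (p2 ∨ ¬p8 ∨ p7) — ¬p8 is true.
  8. (¬p1 ∨ ¬p11 ∨ ¬p10) — ¬p1 is true.
  9. (p5 ∨ p11 ∨ p7) — p11 is true.
  10. (¬p6 ∨ p3 ∨ p5) — ¬p6 is true.
  11. (p1 ∨ p3 ∨ ¬p9) — p3 is true.
  12. (p3 ∨ ¬p1 ∨ p2) — p2 is true.
  13. (¬p2 ∨ ¬p6 ∨ p10) — p10 is true.
  14. (p3 ∨ ¬p11) — p3 is true.
  15. (¬p9 ∨ ¬p10 ∨ ¬p1) — ¬p9 is true.
  16. (p3 ∨ p1 ∨ p6) — p3 is true.
  17. (p9 ∨ ¬p4 ∨ p1) — ¬p4 is true.
  18. (p8 ∨ ¬p5 ∨ ¬p4) — ¬p4 is true.
  19. (¬p8 ∨ p9) — ¬p8 is true.
  20. (p2 ∨ p5) — p2 is true.
  21. (¬p4 ∨ ¬p2) — ¬p4 is true.
  22. (¬p4 ∨ ¬p3 ∨ p7) — ¬p4 is true.

p1 = F, p2 = T, p3 = T, p4 = F, p5 = T, p6 = F, p7 = F, p8 = F, p9 = F, p10 = T, p11 = T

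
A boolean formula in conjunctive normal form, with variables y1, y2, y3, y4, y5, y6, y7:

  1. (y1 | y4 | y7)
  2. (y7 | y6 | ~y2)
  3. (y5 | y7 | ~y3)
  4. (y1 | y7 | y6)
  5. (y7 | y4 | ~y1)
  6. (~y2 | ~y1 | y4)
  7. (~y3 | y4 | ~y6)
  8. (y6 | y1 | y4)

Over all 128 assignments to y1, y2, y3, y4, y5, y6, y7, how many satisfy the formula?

57

Split on y1, then y4.
  y1=T, y4=T: 25 of the 32 assignments to (y2,y3,y5,y6,y7) work.
  y1=T, y4=F: y5 free; 3 ways for (y2,y3,y6,y7) × 2^1 = 6.
  y1=F, y4=T: y2 free; 11 ways for (y3,y5,y6,y7) × 2^1 = 22.
  y1=F, y4=F: remaining (y2,y3,y5,y6,y7) ∈ {(F,F,F,T,T); (F,F,T,T,T); (T,F,F,T,T); (T,F,T,T,T)} — 4.
Total: 25 + 6 + 22 + 4 = 57.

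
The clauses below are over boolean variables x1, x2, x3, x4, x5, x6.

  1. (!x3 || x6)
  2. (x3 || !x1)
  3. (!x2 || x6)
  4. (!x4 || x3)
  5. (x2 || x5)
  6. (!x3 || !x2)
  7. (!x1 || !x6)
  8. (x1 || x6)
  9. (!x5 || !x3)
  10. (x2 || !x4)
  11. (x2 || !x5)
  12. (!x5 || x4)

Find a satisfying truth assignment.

x1=False, x2=True, x3=False, x4=False, x5=False, x6=True

Check each clause:
  1. (x6 || !x3) — !x3 is true.
  2. (!x1 || x3) — !x1 is true.
  3. (!x2 || x6) — x6 is true.
  4. (x3 || !x4) — !x4 is true.
  5. (x5 || x2) — x2 is true.
  6. (!x2 || !x3) — !x3 is true.
  7. (!x1 || !x6) — !x1 is true.
  8. (x6 || x1) — x6 is true.
  9. (!x5 || !x3) — !x5 is true.
  10. (!x4 || x2) — x2 is true.
  11. (x2 || !x5) — x2 is true.
  12. (x4 || !x5) — !x5 is true.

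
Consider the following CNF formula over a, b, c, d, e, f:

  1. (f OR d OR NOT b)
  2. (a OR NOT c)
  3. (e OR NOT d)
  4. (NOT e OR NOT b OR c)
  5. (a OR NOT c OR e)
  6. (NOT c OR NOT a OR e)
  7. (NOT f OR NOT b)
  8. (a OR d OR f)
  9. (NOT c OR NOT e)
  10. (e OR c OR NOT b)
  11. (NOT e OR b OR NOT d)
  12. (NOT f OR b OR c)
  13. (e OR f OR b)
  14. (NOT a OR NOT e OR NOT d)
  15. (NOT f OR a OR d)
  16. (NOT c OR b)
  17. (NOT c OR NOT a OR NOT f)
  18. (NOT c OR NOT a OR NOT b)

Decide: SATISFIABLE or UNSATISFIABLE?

SATISFIABLE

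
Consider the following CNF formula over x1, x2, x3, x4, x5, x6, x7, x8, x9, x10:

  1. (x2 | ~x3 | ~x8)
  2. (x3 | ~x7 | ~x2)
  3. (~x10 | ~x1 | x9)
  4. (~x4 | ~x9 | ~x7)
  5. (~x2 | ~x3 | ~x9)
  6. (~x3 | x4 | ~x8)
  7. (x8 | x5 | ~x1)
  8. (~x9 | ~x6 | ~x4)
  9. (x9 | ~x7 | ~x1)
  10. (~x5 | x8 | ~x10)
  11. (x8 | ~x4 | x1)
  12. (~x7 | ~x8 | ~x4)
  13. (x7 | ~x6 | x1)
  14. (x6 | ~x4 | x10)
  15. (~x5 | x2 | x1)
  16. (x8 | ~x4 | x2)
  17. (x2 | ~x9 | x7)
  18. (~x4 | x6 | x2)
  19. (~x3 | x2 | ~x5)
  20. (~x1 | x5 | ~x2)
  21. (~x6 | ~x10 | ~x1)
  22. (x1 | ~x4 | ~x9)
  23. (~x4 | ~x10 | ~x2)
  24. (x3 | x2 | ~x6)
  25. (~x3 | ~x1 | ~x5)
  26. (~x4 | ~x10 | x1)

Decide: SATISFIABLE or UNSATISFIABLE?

Try x1 = False.
Branch on x2: take x2 = True.
Set x3 = False and propagate.
  then x7 is forced to False.
  then x6 is forced to False.
The remaining clauses are satisfied by x4 = False, x5 = True, x8 = True, x9 = True, x10 = True.
So x1=F  x2=T  x3=F  x4=F  x5=T  x6=F  x7=F  x8=T  x9=T  x10=T is a satisfying assignment.

SATISFIABLE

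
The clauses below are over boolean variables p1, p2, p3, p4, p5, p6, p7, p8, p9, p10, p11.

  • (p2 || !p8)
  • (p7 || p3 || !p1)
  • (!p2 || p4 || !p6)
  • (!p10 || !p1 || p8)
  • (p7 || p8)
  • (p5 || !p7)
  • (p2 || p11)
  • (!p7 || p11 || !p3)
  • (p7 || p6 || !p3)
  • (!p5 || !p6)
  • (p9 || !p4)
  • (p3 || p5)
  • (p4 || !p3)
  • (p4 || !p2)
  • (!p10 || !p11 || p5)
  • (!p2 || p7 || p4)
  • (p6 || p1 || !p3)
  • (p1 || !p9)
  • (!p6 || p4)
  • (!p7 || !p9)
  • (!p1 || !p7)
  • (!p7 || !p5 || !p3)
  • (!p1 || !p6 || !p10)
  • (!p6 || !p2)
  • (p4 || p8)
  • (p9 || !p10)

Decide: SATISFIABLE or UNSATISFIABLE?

p7 = True:
  propagation gives p5=True, p6=False, p9=False, p4=False; an empty clause results — contradiction.
p7 = False:
  propagation gives p8=True, p2=True, p4=True, p9=True; an empty clause results — contradiction.
Every branch closes, so no satisfying assignment exists.

UNSATISFIABLE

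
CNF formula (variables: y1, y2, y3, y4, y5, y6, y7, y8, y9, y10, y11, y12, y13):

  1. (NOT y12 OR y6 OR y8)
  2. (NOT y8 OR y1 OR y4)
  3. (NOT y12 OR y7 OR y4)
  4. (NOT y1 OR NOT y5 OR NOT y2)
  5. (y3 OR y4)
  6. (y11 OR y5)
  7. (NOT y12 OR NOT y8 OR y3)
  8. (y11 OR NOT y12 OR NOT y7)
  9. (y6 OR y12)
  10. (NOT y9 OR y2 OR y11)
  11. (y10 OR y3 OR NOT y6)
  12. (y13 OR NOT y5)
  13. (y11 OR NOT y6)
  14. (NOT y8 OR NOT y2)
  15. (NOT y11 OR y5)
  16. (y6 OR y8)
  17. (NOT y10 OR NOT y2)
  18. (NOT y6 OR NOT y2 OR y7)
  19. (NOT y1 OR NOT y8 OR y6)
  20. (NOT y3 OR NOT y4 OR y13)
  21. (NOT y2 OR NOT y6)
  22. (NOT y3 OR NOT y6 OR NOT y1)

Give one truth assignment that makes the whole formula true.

y1=F, y2=F, y3=T, y4=F, y5=T, y6=T, y7=F, y8=F, y9=F, y10=F, y11=T, y12=F, y13=T

y9 occurs only negated in the remaining clauses — set y9 = False.
Pure literal: y13 appears only positively; assign y13 = True.
Set y1 = False and propagate.
Set y2 = False and propagate.
For the remaining variables, y3 = True, y4 = False, y5 = True, y6 = True, y7 = False, y8 = False, y10 = False, y11 = True, y12 = False works.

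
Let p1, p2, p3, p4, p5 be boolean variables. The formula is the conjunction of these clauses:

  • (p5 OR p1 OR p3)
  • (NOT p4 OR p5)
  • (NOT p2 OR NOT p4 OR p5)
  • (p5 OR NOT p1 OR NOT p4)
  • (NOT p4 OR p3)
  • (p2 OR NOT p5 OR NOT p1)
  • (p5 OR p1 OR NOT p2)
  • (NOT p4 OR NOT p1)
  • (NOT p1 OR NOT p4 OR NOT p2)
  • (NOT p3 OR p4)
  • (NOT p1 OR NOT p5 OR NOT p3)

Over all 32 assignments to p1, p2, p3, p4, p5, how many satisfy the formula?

7

The models are:
  p1=0 p2=0 p3=0 p4=0 p5=1
  p1=0 p2=0 p3=1 p4=1 p5=1
  p1=0 p2=1 p3=0 p4=0 p5=1
  p1=0 p2=1 p3=1 p4=1 p5=1
  p1=1 p2=0 p3=0 p4=0 p5=0
  p1=1 p2=1 p3=0 p4=0 p5=0
  p1=1 p2=1 p3=0 p4=0 p5=1
Count: 7.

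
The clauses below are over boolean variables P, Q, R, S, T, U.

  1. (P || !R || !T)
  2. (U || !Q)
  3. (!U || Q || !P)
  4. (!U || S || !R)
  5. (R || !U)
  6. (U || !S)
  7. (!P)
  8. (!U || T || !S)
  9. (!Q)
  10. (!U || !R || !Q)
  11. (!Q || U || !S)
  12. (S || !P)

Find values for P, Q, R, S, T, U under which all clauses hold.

P = False  Q = False  R = False  S = False  T = False  U = False

(!P) is a unit clause, so P = False.
The clause (!Q) is unit: Q must be False.
Branch on R: take R = False.
  then U is forced to False.
  then S is forced to False.
T is now unconstrained; take T = False.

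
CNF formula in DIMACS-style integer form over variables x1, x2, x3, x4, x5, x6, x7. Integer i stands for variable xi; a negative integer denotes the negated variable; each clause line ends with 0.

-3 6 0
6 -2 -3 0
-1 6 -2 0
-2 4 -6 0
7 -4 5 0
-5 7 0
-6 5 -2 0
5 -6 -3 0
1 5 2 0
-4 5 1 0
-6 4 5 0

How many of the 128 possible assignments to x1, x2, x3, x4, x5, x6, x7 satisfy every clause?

Case analysis on x5 and x6:
  x5=1, x6=1: x1, x3 free; 3 ways for (x2,x4,x7) × 2^2 = 12.
  x5=1, x6=0: x4 free; 3 ways for (x1,x2,x3,x7) × 2^1 = 6.
  x5=0, x6=1: remaining (x1,x2,x3,x4,x7) ∈ {(1,0,0,1,1)} — 1.
  x5=0, x6=0: 5 of the 32 assignments to (x1,x2,x3,x4,x7) work.
Total: 12 + 6 + 1 + 5 = 24.

24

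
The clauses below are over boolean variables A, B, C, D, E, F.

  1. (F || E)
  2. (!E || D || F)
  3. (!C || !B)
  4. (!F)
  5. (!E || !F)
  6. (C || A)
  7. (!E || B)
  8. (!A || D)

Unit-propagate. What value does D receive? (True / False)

(!F) stands alone — F = False.
(F || E) with F = False leaves only E, so E = True.
(F || !E || D) with E = True, F = False leaves only D, so D = True.

True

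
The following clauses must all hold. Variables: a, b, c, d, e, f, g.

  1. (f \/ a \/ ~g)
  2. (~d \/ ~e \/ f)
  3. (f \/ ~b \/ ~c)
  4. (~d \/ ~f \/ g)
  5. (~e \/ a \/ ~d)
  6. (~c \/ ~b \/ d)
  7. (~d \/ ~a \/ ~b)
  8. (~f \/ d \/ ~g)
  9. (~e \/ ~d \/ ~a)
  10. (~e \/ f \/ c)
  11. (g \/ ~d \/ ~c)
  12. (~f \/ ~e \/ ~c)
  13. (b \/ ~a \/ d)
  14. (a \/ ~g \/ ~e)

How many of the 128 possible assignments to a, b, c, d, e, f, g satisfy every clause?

Split on d, then f.
  d=1, f=1: c free; 3 ways for (a,b,e,g) × 2^1 = 6.
  d=1, f=0: 5 of the 32 assignments to (a,b,c,e,g) work.
  d=0, f=1: 7 of the 32 assignments to (a,b,c,e,g) work.
  d=0, f=0: 6 of the 32 assignments to (a,b,c,e,g) work.
Total: 6 + 5 + 7 + 6 = 24.

24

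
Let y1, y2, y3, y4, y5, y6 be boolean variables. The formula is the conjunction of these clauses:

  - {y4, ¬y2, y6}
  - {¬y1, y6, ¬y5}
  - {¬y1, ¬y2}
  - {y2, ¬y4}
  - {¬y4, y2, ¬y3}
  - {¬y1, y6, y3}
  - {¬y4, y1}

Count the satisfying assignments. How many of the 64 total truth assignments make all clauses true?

Split on y1, then y2.
  y1=1, y2=1: a clause becomes empty — 0.
  y1=1, y2=0: 5 of the 16 assignments to (y3,y4,y5,y6) work.
  y1=0, y2=1: remaining (y3,y4,y5,y6) ∈ {(0,0,0,1); (0,0,1,1); (1,0,0,1); (1,0,1,1)} — 4.
  y1=0, y2=0: forces y4=0; y3, y5, y6 free → 2^3 = 8.
Total: 0 + 5 + 4 + 8 = 17.

17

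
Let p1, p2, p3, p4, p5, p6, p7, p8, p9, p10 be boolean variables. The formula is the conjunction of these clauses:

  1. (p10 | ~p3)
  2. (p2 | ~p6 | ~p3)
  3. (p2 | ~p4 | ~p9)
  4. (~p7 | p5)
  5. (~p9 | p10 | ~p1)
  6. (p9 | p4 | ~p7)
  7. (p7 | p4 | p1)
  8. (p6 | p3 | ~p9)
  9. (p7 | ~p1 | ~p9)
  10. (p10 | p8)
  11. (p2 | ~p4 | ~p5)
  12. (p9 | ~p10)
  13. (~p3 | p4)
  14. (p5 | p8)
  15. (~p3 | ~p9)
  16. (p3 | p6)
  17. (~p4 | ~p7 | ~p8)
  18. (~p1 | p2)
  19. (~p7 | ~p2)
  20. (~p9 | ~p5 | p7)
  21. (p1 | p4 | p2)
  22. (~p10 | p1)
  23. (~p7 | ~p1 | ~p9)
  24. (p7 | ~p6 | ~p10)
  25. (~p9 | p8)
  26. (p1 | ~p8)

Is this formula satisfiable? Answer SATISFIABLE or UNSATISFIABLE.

SATISFIABLE

Set p1 = True and propagate.
  then p2 is forced to True.
  then p7 is forced to False.
  then p9 is forced to False.
  then p10 is forced to False.
  then p3 is forced to False.
  then p8 is forced to True.
  then p6 is forced to True.
p4, p5 are now unconstrained; take p4 = True, p5 = False.
Every clause has at least one true literal under this assignment.
So p1=True, p2=True, p3=False, p4=True, p5=False, p6=True, p7=False, p8=True, p9=False, p10=False is a satisfying assignment.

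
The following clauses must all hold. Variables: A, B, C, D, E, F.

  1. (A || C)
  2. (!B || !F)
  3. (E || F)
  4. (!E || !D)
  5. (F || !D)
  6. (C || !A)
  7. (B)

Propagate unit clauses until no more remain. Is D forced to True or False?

False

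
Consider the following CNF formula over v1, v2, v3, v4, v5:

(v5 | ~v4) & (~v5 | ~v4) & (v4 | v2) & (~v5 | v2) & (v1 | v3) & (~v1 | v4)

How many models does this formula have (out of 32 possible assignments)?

Satisfying assignments:
  v1=0 v2=1 v3=1 v4=0 v5=0
  v1=0 v2=1 v3=1 v4=0 v5=1
That's 2 in total.

2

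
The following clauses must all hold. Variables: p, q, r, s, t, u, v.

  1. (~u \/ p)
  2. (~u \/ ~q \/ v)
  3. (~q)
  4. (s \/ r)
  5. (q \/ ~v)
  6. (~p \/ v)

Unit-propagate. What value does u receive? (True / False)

(~q) is a unit clause: q = False.
(~v \/ q) with q = False leaves only ~v, so v = False.
From (v \/ ~p) and v = False: p = False.
(~u \/ p) with p = False leaves only ~u, so u = False.

False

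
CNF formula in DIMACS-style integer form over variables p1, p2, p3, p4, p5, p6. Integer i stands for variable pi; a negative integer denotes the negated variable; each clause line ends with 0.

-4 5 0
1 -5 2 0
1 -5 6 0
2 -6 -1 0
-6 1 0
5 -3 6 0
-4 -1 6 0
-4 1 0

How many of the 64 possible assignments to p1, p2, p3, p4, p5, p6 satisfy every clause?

Split on p1, then p6.
  p1=1, p6=1: p3 free; 3 ways for (p2,p4,p5) × 2^1 = 6.
  p1=1, p6=0: p2 free; 3 ways for (p3,p4,p5) × 2^1 = 6.
  p1=0, p6=1: a clause becomes empty — 0.
  p1=0, p6=0: remaining (p2,p3,p4,p5) ∈ {(0,0,0,0); (1,0,0,0)} — 2.
Total: 6 + 6 + 0 + 2 = 14.

14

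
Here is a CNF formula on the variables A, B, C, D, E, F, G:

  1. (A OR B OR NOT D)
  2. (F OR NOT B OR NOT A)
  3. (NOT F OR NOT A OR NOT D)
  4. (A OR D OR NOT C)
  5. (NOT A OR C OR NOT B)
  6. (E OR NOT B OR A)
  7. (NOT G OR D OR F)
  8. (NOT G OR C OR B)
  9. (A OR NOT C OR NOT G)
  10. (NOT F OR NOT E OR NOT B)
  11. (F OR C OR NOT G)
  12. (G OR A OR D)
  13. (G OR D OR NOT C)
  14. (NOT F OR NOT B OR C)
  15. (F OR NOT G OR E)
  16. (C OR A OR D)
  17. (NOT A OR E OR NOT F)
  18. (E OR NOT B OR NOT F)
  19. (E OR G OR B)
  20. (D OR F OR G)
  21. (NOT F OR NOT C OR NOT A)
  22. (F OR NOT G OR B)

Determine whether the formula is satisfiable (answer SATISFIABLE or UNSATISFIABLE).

SATISFIABLE

Try A = True.
The remaining clauses are satisfied by B = False, C = False, D = False, E = True, F = True, G = False.
So A=True  B=False  C=False  D=False  E=True  F=True  G=False is a satisfying assignment.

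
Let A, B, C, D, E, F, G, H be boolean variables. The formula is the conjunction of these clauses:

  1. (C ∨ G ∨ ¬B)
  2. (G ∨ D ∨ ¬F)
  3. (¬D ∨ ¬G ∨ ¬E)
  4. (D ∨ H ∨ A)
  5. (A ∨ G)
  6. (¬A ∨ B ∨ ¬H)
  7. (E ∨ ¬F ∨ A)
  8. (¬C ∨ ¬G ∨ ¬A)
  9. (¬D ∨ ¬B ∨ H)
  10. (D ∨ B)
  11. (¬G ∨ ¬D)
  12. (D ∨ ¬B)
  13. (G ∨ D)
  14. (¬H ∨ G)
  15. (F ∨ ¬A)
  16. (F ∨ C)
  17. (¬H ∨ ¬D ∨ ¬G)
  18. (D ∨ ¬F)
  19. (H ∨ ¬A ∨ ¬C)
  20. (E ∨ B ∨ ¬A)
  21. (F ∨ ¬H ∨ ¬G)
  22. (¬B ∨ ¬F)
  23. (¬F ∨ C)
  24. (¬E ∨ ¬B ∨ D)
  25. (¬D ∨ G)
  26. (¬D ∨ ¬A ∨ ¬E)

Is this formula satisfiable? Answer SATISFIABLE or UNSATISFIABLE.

D = True:
  propagation gives G=False; an empty clause results — contradiction.
D = False:
  propagation gives B=True; an empty clause results — contradiction.
Every branch closes, so no satisfying assignment exists.

UNSATISFIABLE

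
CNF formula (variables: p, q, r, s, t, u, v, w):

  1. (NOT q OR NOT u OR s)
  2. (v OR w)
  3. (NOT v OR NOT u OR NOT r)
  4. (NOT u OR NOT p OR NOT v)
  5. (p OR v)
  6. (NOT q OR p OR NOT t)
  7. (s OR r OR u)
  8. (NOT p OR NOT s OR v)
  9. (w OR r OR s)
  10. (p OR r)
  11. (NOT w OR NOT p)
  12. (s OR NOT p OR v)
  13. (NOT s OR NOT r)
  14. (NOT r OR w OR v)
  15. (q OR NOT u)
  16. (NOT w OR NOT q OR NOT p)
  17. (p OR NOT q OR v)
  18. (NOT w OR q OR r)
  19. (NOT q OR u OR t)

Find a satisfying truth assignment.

p=T, q=F, r=F, s=T, t=T, u=F, v=T, w=F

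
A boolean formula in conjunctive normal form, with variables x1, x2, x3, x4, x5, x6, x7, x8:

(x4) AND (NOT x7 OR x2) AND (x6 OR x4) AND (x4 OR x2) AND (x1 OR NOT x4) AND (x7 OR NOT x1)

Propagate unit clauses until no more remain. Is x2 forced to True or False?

Unit clause (x4) sets x4 = True.
In (NOT x4 OR x1), NOT x4 is now false; x1 must hold, so x1 = True.
(x7 OR NOT x1) with x1 = True leaves only x7, so x7 = True.
From (x2 OR NOT x7) and x7 = True: x2 = True.

True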